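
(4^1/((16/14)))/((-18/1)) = -7/36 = -0.19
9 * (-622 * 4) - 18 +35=-22375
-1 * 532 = -532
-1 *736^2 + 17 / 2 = -1083375 / 2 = -541687.50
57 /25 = 2.28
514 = 514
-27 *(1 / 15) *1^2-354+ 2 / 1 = -353.80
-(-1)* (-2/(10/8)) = -8/5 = -1.60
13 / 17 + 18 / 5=371 / 85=4.36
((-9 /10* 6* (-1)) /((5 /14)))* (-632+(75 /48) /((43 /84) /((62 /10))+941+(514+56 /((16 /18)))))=-1888750267929 /197654350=-9555.82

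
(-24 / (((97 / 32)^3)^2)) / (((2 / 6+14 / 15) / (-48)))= 18554258718720 / 15826468093651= 1.17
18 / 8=9 / 4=2.25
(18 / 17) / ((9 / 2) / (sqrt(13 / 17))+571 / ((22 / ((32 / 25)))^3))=-45527099904000000 / 10119791285314354921+140133243164062500* sqrt(221) / 10119791285314354921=0.20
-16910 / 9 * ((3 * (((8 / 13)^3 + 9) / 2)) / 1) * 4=-686038700 / 6591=-104087.19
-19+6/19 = -355/19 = -18.68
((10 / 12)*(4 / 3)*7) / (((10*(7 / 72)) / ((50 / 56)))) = 50 / 7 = 7.14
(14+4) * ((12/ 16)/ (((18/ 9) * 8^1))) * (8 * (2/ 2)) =6.75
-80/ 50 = -8/ 5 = -1.60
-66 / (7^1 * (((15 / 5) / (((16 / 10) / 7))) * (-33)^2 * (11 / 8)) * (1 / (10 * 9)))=-256 / 5929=-0.04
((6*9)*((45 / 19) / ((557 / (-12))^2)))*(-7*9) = -22044960 / 5894731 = -3.74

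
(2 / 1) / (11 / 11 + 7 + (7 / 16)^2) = 512 / 2097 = 0.24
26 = 26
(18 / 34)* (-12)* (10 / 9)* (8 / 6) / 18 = -80 / 153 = -0.52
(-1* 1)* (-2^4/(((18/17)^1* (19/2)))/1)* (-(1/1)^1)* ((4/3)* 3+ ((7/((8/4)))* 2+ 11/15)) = -47872/2565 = -18.66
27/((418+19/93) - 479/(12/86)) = -0.01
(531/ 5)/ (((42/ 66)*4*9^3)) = 649/ 11340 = 0.06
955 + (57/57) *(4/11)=10509/11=955.36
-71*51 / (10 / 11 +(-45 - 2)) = 78.56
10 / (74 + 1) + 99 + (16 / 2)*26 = 4607 / 15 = 307.13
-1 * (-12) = 12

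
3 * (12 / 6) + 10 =16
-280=-280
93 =93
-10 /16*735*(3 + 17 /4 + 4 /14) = -110775 /32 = -3461.72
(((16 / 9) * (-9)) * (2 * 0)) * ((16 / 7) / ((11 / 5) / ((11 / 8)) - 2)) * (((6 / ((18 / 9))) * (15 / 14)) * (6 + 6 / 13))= 0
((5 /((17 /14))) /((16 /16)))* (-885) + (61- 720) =-73153 /17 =-4303.12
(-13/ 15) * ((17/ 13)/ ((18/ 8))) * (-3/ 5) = 68/ 225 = 0.30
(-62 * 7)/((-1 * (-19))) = -434/19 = -22.84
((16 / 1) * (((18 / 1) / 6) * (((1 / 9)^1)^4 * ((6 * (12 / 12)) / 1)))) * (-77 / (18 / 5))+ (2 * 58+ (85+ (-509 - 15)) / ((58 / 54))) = -293.66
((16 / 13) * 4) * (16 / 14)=5.63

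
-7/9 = -0.78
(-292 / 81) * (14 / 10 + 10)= -5548 / 135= -41.10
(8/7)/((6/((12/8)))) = 2/7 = 0.29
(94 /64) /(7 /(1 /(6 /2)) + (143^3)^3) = 47 /800155353944841528448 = 0.00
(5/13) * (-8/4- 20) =-110/13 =-8.46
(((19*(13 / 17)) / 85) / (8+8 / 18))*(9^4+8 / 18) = 132.82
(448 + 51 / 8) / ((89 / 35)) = 127225 / 712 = 178.69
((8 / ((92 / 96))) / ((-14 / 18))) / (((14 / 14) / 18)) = -31104 / 161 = -193.19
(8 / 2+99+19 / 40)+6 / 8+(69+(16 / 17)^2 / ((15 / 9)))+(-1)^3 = 172.76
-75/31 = -2.42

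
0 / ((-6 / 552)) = 0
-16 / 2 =-8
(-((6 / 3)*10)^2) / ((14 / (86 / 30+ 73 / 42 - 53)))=203260 / 147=1382.72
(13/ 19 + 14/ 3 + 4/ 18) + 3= 1466/ 171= 8.57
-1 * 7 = -7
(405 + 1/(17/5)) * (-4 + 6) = 13780/17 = 810.59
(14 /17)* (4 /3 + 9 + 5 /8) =1841 /204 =9.02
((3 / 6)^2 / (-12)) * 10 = -5 / 24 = -0.21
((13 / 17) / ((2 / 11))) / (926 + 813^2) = 11 / 1731110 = 0.00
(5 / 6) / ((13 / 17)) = 85 / 78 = 1.09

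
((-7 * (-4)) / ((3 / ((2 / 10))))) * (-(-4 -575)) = 5404 / 5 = 1080.80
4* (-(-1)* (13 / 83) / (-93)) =-52 / 7719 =-0.01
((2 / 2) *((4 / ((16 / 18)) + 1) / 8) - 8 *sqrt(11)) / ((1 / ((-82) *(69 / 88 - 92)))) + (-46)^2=464531 / 64 - 658214 *sqrt(11) / 11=-191200.69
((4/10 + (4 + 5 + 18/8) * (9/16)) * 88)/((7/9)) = 213147/280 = 761.24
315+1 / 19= 5986 / 19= 315.05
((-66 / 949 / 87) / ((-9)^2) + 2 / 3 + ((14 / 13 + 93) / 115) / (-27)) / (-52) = -163135607 / 13330621980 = -0.01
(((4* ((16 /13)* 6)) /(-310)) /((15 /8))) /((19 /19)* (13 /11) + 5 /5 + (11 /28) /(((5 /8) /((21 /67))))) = -0.02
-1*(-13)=13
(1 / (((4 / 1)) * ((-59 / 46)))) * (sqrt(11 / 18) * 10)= -115 * sqrt(22) / 354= -1.52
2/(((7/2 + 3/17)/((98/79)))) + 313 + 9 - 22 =2969164/9875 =300.67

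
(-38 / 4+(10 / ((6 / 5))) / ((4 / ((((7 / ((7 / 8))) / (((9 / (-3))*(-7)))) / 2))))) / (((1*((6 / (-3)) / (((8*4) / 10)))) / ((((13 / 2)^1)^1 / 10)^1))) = 14911 / 1575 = 9.47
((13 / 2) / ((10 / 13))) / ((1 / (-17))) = -2873 / 20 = -143.65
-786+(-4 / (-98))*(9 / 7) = -269580 / 343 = -785.95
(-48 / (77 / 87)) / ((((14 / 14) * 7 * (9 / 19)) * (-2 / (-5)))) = -40.89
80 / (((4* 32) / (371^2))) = 688205 / 8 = 86025.62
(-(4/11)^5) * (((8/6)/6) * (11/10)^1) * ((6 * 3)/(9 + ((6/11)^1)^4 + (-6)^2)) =-2048/3300705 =-0.00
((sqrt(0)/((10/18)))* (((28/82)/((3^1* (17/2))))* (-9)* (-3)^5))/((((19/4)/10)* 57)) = 0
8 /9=0.89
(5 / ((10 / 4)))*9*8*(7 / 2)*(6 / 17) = 3024 / 17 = 177.88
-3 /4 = -0.75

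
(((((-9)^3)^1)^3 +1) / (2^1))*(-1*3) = 581130732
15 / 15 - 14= -13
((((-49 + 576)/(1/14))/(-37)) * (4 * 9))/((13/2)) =-1104.40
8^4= 4096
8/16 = 1/2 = 0.50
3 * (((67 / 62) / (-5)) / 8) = -201 / 2480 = -0.08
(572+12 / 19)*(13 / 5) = 1488.84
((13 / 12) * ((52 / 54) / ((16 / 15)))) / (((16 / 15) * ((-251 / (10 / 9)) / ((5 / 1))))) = -105625 / 5204736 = -0.02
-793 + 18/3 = -787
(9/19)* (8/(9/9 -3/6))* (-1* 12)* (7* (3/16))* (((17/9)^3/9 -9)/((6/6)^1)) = 1515808/1539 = 984.93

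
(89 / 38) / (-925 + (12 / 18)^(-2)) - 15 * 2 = -2104048 / 70129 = -30.00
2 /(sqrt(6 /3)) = 1.41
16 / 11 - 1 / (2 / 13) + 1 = -89 / 22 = -4.05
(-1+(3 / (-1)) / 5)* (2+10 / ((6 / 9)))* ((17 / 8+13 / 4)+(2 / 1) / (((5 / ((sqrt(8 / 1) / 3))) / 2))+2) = -221.12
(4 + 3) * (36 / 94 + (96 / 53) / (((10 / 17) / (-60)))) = -1290.60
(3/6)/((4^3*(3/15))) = 5/128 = 0.04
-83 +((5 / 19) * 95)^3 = 15542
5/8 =0.62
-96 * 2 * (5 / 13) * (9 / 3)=-2880 / 13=-221.54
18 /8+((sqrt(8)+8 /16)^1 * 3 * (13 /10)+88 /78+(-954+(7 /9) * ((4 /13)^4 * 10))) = -1219186081 /1285245+39 * sqrt(2) /5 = -937.57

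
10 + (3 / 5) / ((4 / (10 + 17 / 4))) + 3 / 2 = 1091 / 80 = 13.64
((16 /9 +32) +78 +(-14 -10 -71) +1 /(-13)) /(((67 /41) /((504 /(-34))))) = -2243192 /14807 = -151.50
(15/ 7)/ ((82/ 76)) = 570/ 287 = 1.99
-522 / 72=-29 / 4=-7.25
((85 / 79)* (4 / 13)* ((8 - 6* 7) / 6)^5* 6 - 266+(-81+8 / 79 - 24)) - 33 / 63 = -6974802010 / 582309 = -11977.84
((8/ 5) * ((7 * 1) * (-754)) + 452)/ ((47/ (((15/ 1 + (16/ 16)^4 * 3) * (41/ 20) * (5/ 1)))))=-7373358/ 235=-31375.99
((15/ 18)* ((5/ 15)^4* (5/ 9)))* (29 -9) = 250/ 2187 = 0.11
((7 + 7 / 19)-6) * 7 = 182 / 19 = 9.58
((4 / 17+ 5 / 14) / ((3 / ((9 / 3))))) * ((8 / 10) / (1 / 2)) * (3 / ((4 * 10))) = 423 / 5950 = 0.07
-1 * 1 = -1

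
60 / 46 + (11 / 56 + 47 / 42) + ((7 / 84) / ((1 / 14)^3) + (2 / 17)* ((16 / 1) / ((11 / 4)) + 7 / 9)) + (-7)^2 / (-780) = 32688929177 / 140900760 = 232.00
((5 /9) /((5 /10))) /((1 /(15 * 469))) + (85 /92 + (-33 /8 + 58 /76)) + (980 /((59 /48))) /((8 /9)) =8711.18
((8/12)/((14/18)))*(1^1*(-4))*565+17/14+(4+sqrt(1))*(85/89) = -2406217/1246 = -1931.15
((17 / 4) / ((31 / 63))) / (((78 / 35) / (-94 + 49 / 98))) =-2336565 / 6448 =-362.37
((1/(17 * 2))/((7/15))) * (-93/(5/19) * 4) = -10602/119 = -89.09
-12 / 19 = -0.63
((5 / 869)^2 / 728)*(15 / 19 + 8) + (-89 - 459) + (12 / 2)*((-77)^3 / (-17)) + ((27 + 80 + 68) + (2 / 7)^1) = 4077971369184209 / 25367368312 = 160756.58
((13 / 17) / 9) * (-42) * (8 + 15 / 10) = -1729 / 51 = -33.90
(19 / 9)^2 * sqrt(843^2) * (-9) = -101441 / 3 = -33813.67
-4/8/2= -1/4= -0.25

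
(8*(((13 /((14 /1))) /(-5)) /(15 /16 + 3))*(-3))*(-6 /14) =-832 /1715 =-0.49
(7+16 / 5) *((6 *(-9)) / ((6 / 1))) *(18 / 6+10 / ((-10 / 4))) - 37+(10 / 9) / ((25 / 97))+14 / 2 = 595 / 9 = 66.11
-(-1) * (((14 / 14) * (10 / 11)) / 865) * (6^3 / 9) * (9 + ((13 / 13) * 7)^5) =807168 / 1903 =424.16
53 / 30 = 1.77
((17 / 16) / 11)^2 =289 / 30976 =0.01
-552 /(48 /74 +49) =-20424 /1837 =-11.12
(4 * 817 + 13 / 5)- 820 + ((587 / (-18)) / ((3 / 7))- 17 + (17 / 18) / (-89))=2357.50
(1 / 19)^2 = 0.00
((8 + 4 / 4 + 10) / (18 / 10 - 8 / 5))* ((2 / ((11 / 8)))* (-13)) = -19760 / 11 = -1796.36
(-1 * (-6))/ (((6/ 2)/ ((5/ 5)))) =2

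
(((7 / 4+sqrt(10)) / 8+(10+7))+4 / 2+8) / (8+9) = sqrt(10) / 136+871 / 544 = 1.62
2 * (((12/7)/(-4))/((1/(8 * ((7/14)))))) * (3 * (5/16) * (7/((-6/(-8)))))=-30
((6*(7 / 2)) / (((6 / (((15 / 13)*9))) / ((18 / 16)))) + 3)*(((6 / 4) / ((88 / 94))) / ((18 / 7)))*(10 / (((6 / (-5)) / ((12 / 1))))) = -25028675 / 9152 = -2734.78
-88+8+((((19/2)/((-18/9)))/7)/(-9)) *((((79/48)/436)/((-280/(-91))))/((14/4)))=-59067167687/738339840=-80.00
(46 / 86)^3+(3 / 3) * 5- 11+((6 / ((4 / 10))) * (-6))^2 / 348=40185850 / 2305703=17.43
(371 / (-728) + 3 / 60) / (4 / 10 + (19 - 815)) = 239 / 413712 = 0.00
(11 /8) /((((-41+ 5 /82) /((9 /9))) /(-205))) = 92455 /13428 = 6.89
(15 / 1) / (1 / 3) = 45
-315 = -315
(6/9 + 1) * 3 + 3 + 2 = 10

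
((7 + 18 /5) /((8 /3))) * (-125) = -3975 /8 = -496.88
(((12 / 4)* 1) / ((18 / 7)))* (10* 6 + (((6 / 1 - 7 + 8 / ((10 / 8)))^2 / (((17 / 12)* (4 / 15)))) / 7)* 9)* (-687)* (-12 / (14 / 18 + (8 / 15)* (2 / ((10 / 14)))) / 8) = 2929165335 / 34748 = 84297.38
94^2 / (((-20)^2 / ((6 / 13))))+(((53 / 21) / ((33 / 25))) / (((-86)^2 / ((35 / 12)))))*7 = 29128967323 / 2855595600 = 10.20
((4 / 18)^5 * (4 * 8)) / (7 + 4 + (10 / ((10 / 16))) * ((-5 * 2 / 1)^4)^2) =1024 / 94478400649539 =0.00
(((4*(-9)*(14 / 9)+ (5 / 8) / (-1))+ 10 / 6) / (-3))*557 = 734683 / 72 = 10203.93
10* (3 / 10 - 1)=-7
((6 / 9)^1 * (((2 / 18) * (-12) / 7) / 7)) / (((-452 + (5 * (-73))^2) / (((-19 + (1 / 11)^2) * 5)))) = 30640 / 2361633351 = 0.00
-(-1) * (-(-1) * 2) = 2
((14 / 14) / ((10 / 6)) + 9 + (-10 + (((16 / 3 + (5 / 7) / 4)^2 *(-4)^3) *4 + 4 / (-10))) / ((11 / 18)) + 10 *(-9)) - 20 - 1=-3147107 / 245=-12845.33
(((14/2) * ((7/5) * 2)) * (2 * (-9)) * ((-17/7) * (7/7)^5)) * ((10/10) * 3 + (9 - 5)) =29988/5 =5997.60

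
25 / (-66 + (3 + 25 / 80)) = -400 / 1003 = -0.40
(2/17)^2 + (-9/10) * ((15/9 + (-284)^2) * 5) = -209790583/578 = -362959.49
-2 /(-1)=2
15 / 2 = 7.50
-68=-68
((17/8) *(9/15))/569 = 51/22760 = 0.00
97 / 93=1.04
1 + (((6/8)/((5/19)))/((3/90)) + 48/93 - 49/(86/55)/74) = 17083345/197284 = 86.59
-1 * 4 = -4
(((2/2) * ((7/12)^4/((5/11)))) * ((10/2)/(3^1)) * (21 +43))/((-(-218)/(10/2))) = 132055/211896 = 0.62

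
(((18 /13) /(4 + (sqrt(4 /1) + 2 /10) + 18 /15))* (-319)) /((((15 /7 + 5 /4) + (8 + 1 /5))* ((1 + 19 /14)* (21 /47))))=-3816400 /780663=-4.89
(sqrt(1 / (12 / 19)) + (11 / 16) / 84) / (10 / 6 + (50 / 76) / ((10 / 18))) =209 / 72800 + 19 * sqrt(57) / 325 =0.44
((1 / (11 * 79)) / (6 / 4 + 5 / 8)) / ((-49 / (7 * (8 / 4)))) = -16 / 103411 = -0.00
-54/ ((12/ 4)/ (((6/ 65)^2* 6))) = -3888/ 4225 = -0.92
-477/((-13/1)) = 477/13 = 36.69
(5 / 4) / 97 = 5 / 388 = 0.01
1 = 1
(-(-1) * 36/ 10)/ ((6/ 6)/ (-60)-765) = -216/ 45901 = -0.00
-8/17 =-0.47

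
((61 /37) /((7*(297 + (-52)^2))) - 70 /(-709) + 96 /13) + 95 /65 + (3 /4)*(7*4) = 214525600755 /7163996203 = 29.94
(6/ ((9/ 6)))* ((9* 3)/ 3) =36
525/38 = 13.82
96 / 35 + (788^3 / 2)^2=2094909942599183456 / 35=59854569788548098.74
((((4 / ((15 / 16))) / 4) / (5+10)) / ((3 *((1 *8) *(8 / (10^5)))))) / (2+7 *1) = 1000 / 243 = 4.12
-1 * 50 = -50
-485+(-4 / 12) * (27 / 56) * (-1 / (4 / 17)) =-484.32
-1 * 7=-7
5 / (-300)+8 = 479 / 60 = 7.98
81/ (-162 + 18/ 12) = -54/ 107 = -0.50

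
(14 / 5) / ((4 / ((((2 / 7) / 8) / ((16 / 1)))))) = 1 / 640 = 0.00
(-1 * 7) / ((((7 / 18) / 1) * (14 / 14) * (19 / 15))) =-270 / 19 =-14.21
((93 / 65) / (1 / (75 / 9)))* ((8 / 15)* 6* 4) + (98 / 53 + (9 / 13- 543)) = -267224 / 689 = -387.84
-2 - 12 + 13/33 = -449/33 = -13.61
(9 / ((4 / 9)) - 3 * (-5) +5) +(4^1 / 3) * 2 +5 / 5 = 527 / 12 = 43.92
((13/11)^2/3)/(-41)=-169/14883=-0.01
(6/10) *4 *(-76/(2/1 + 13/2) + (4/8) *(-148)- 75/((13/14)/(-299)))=981936/17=57760.94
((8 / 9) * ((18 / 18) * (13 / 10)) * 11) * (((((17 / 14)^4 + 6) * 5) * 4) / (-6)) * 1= -44904431 / 129654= -346.34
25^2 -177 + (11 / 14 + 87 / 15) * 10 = 3597 / 7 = 513.86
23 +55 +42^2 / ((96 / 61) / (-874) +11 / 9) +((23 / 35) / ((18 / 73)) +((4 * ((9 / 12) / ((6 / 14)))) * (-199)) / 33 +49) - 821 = 288880689473 / 405813870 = 711.86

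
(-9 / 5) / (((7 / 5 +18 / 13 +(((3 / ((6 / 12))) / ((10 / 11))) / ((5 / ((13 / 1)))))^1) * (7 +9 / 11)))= -6435 / 557452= -0.01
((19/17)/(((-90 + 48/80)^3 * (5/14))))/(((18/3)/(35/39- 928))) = 120222025/177646785147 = 0.00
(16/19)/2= 8/19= 0.42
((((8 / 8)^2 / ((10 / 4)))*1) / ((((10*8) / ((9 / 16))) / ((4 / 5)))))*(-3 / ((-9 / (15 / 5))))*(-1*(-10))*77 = 693 / 400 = 1.73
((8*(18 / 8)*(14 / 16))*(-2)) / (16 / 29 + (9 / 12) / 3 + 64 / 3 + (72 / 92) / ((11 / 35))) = -2773386 / 2168099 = -1.28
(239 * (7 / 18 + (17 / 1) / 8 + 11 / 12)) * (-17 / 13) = -77197 / 72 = -1072.18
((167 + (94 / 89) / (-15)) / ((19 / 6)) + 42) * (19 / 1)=800812 / 445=1799.58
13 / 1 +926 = 939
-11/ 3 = -3.67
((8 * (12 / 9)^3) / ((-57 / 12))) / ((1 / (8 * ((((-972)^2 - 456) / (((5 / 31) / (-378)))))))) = 6714791559168 / 95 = 70682016412.29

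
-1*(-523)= 523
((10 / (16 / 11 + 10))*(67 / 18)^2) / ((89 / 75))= 6172375 / 605556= 10.19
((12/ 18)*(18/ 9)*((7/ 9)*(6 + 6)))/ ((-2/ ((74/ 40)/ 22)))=-259/ 495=-0.52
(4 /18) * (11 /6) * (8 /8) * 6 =2.44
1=1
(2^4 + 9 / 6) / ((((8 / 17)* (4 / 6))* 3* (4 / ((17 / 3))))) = 10115 / 384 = 26.34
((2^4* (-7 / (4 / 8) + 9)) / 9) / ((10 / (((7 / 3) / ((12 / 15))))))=-70 / 27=-2.59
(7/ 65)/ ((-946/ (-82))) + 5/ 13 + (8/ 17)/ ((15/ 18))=501056/ 522665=0.96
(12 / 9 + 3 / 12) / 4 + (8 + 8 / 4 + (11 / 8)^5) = 1505105 / 98304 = 15.31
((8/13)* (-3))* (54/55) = -1296/715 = -1.81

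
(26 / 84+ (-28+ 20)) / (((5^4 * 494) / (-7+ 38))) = -527 / 682500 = -0.00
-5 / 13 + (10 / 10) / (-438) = -2203 / 5694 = -0.39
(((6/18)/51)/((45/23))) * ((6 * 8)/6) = 0.03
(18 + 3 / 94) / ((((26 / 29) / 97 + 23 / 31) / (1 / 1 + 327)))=1616045996 / 205249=7873.59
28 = 28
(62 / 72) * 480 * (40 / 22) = 24800 / 33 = 751.52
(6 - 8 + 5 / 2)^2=1 / 4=0.25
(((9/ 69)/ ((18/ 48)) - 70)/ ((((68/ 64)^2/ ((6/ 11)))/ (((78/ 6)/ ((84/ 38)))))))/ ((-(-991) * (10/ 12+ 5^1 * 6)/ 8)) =-4862287872/ 93834336365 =-0.05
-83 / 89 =-0.93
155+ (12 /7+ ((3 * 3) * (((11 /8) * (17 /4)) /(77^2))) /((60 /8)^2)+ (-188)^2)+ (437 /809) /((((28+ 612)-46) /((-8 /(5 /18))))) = 9288066368099 /261630600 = 35500.69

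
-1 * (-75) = 75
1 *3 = 3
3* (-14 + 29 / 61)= -2475 / 61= -40.57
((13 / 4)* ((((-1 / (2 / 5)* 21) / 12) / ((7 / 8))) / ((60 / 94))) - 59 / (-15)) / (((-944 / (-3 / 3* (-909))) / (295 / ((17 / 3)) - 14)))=506373903 / 641920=788.84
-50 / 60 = -5 / 6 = -0.83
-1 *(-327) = 327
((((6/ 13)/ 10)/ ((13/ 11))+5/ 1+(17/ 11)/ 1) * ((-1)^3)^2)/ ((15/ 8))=163208/ 46475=3.51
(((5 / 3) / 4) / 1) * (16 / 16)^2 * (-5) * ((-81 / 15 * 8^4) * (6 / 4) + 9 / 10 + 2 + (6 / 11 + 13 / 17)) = 310171195 / 4488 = 69111.23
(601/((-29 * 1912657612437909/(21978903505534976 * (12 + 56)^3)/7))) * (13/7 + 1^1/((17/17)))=-16907930888737946337280/11289857675697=-1497621261.00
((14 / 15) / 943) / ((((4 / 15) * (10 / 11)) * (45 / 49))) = 3773 / 848700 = 0.00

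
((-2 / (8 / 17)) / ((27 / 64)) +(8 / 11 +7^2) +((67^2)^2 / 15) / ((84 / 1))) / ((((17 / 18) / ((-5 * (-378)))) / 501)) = 176815335321 / 11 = 16074121392.82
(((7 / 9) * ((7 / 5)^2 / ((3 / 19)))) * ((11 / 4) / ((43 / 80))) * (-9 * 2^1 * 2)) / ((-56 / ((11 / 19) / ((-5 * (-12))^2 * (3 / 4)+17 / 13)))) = 154154 / 22650465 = 0.01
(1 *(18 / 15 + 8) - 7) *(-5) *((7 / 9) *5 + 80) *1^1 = -922.78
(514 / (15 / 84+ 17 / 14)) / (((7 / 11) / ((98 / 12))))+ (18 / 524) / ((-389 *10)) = 564719483507 / 119244060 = 4735.83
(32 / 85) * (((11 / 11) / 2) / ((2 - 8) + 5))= -16 / 85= -0.19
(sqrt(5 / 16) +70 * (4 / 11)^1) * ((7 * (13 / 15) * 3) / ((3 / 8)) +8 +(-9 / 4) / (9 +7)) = 54137 * sqrt(5) / 3840 +378959 / 264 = 1466.98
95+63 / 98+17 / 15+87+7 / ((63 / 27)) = 39223 / 210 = 186.78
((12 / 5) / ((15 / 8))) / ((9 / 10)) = 1.42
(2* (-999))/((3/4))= -2664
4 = 4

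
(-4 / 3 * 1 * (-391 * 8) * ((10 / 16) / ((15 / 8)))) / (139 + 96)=12512 / 2115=5.92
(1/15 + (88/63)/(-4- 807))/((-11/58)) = -962278/2810115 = -0.34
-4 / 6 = -2 / 3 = -0.67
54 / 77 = 0.70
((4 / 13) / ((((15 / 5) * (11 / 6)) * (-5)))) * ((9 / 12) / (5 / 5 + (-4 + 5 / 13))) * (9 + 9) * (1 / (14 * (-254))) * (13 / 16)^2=-4563 / 425582080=-0.00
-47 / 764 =-0.06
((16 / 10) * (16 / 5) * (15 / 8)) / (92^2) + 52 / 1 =137543 / 2645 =52.00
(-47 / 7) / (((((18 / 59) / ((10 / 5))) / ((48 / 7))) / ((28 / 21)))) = -177472 / 441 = -402.43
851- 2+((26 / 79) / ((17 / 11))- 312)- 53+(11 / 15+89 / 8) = 79946849 / 161160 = 496.07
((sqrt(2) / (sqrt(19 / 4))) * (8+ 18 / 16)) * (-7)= -511 * sqrt(38) / 76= -41.45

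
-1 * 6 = -6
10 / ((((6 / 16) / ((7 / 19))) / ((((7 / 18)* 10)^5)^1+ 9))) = 29709856960 / 3365793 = 8827.00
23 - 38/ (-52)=23.73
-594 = -594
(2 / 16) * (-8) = -1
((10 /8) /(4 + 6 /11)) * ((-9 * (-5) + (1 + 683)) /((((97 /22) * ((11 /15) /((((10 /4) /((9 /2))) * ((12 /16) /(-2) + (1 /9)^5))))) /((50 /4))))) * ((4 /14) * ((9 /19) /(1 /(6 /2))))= -243566125 /3715488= -65.55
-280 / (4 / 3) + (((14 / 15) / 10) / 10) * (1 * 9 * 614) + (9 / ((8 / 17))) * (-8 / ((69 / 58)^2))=-17624287 / 66125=-266.53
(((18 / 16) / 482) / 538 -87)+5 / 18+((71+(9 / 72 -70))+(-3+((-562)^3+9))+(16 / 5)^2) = -82853514549151763 / 466768800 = -177504397.36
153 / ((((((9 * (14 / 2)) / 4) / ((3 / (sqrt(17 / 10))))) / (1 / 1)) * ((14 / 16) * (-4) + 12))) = 24 * sqrt(170) / 119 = 2.63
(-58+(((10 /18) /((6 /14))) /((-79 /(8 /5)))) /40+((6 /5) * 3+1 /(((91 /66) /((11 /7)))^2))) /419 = -229799010187 /1813233555315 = -0.13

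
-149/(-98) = 149/98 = 1.52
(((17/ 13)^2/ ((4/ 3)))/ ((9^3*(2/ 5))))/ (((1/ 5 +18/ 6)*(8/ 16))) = 7225/ 2628288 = 0.00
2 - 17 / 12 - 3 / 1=-29 / 12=-2.42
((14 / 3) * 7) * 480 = 15680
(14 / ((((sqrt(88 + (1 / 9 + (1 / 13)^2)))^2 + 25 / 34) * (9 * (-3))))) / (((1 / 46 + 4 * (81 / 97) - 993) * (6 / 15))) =179470564 / 12174023004231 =0.00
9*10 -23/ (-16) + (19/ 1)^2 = 7239/ 16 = 452.44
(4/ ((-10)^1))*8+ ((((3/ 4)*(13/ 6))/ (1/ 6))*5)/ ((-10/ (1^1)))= -8.08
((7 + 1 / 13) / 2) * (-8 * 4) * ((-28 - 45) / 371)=107456 / 4823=22.28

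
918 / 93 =306 / 31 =9.87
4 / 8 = 1 / 2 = 0.50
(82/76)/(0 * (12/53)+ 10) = 41/380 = 0.11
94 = 94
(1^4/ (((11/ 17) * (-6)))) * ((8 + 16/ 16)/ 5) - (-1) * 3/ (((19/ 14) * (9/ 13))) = 17113/ 6270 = 2.73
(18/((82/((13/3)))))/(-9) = -13/123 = -0.11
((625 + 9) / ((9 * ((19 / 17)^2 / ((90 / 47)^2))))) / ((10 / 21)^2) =727223994 / 797449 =911.94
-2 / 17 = -0.12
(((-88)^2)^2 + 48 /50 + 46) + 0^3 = 1499239574 /25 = 59969582.96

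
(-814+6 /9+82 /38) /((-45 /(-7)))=-323659 /2565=-126.18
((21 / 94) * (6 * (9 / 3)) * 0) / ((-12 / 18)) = 0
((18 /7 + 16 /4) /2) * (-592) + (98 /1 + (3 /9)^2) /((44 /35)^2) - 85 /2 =-1925.56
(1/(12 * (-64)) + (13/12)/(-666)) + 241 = 61633555/255744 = 241.00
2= 2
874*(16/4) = 3496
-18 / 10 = -9 / 5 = -1.80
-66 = -66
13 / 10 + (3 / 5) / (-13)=163 / 130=1.25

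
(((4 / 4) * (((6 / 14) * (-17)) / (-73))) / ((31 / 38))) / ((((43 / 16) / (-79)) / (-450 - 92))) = 1327700544 / 681163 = 1949.17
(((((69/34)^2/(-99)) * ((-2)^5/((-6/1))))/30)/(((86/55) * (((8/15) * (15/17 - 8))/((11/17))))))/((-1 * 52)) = -2645/170597856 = -0.00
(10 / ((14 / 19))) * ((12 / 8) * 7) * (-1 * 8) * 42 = -47880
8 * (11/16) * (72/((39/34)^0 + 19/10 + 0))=3960/29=136.55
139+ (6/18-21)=355/3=118.33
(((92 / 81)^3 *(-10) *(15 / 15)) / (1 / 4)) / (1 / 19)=-591802880 / 531441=-1113.58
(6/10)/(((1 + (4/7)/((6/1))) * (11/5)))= 63/253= 0.25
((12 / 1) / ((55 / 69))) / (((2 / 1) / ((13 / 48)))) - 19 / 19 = 457 / 440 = 1.04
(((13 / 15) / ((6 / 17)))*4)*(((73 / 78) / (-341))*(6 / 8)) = -1241 / 61380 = -0.02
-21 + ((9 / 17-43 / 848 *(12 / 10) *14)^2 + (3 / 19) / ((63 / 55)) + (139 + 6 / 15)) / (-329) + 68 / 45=-2546499290475877 / 127879114885200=-19.91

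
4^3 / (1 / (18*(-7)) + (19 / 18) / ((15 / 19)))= 7560 / 157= 48.15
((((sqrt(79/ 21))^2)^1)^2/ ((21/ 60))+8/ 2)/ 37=137168/ 114219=1.20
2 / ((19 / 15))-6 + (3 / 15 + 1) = -306 / 95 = -3.22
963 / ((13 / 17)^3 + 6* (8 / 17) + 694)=1577073 / 1141897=1.38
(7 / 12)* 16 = 28 / 3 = 9.33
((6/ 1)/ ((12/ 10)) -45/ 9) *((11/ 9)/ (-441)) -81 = -81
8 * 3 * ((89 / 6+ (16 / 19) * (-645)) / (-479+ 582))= -240916 / 1957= -123.10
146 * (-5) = -730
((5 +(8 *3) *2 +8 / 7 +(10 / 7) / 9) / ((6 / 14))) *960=121635.56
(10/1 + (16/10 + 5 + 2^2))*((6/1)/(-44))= -309/110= -2.81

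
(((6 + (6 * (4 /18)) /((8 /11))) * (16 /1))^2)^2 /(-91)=-19987173376 /7371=-2711595.90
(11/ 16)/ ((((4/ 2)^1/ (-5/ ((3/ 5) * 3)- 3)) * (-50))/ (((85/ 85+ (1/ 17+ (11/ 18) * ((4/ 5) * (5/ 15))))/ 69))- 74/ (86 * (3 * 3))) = 38794041/ 55149651604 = 0.00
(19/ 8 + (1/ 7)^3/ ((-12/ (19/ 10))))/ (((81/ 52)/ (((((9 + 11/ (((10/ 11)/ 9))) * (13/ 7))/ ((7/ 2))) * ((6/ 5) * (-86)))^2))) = 163521688136843712/ 2573571875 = 63538807.57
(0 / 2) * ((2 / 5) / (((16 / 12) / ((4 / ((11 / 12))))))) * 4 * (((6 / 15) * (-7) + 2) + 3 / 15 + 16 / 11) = 0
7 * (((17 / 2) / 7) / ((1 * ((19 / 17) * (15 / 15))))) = 289 / 38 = 7.61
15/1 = 15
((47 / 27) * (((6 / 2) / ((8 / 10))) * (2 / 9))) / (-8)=-235 / 1296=-0.18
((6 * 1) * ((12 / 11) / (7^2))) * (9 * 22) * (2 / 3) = 864 / 49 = 17.63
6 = 6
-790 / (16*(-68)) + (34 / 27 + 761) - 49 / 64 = 22390967 / 29376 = 762.22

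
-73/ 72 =-1.01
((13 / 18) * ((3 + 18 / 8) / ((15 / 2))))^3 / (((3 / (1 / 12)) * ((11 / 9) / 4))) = 753571 / 64152000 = 0.01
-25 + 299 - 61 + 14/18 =1924/9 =213.78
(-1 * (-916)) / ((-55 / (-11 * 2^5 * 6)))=175872 / 5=35174.40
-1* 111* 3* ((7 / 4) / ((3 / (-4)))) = 777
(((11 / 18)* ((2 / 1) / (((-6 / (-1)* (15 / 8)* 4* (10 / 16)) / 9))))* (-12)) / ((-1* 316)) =88 / 5925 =0.01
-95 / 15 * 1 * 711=-4503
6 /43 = 0.14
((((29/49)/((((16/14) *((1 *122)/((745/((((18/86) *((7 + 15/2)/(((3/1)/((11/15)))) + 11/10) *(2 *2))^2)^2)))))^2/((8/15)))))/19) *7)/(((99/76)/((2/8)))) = 102883625147837928912109375/8437549179011872008858400456704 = 0.00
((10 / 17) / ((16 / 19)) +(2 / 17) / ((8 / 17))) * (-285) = -36765 / 136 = -270.33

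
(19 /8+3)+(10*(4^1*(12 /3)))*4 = 5163 /8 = 645.38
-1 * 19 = -19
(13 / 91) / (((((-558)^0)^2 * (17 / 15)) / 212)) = 3180 / 119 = 26.72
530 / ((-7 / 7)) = -530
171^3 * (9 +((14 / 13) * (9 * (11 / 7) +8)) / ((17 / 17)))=2135090097 / 13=164237699.77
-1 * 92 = -92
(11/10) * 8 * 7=308/5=61.60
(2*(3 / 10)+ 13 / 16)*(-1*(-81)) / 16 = 9153 / 1280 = 7.15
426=426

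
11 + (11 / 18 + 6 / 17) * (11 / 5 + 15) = 4220 / 153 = 27.58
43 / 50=0.86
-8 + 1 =-7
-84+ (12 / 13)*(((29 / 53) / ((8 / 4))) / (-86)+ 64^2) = 8425281 / 2279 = 3696.92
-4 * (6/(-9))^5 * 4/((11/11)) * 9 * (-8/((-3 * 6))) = 2048/243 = 8.43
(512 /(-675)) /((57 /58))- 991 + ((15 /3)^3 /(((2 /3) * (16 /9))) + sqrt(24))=-1091216347 /1231200 + 2 * sqrt(6)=-881.40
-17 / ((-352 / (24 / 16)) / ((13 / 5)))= 663 / 3520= 0.19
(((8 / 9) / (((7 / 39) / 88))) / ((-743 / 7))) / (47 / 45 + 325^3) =-17160 / 143470111787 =-0.00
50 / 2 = 25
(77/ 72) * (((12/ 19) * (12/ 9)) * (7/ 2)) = 3.15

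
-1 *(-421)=421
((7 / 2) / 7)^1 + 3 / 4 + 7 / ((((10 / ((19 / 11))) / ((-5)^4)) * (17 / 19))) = 632685 / 748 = 845.84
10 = 10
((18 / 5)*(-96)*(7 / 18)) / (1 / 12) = -8064 / 5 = -1612.80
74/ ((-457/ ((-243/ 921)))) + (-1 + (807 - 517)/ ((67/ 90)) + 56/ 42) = 389.93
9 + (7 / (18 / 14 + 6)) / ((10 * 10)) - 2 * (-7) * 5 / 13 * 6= 2739337 / 66300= 41.32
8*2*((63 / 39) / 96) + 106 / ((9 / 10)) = 27623 / 234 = 118.05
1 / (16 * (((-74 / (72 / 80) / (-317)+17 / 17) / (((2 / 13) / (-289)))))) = -2853 / 107991208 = -0.00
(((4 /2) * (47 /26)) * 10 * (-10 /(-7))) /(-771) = -4700 /70161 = -0.07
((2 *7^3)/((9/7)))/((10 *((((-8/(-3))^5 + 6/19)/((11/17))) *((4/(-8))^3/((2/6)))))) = -2580732/3788875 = -0.68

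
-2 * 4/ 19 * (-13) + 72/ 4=446/ 19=23.47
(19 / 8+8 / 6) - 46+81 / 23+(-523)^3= -78966749585 / 552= -143055705.77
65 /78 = 5 /6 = 0.83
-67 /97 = -0.69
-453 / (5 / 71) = -32163 / 5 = -6432.60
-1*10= -10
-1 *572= -572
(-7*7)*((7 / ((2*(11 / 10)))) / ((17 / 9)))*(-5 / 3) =25725 / 187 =137.57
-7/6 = -1.17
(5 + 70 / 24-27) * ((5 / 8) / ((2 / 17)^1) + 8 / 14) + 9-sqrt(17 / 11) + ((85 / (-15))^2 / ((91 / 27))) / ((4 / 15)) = -1180355 / 17472-sqrt(187) / 11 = -68.80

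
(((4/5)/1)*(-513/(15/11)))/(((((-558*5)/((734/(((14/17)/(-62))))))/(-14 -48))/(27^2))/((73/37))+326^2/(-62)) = 17209305371016/98016247910675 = 0.18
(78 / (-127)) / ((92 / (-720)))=14040 / 2921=4.81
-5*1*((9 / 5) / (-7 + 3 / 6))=18 / 13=1.38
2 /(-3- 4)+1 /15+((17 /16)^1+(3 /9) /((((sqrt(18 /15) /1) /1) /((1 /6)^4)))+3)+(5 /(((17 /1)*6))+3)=sqrt(30) /23328+196849 /28560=6.89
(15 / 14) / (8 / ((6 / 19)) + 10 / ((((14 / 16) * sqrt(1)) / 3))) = 0.02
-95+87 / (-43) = -97.02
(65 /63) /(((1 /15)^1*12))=325 /252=1.29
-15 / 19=-0.79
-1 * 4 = -4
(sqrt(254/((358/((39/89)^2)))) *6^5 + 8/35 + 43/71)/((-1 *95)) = -303264 *sqrt(22733)/1513445 - 2073/236075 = -30.22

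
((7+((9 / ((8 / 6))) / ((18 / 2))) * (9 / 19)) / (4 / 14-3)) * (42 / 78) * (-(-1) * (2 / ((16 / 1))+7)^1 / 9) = -2107 / 1824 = -1.16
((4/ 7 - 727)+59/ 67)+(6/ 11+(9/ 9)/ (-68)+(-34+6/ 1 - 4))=-265570727/ 350812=-757.02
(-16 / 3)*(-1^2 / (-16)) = -0.33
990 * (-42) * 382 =-15883560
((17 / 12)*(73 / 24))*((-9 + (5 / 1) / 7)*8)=-35989 / 126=-285.63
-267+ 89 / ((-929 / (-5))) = -247598 / 929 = -266.52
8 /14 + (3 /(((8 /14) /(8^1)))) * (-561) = -164930 /7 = -23561.43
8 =8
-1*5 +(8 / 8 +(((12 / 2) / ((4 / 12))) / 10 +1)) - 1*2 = -16 / 5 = -3.20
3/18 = 1/6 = 0.17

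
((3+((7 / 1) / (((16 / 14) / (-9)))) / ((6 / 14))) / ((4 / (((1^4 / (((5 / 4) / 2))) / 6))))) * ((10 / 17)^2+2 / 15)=-69613 / 17340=-4.01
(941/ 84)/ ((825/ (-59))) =-55519/ 69300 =-0.80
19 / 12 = 1.58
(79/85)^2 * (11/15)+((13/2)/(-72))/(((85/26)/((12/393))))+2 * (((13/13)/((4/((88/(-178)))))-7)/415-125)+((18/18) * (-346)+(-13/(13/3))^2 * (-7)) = -414295970746943/629244974250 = -658.40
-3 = -3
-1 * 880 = -880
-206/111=-1.86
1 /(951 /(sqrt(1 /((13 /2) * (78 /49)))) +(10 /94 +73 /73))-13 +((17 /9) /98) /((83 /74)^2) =-3073599630337012057 /236709710447619591 +14705313 * sqrt(3) /77915040359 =-12.98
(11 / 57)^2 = 121 / 3249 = 0.04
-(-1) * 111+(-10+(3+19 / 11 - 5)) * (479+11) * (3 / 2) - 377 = -85981 / 11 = -7816.45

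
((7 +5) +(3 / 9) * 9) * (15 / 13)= 225 / 13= 17.31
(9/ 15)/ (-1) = -3/ 5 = -0.60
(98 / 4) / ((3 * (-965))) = -49 / 5790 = -0.01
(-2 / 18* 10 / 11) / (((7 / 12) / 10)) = -400 / 231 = -1.73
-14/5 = -2.80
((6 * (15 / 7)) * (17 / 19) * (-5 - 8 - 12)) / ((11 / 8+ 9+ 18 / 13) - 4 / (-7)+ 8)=-14.15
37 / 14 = 2.64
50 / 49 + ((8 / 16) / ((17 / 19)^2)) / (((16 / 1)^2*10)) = 74001689 / 72504320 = 1.02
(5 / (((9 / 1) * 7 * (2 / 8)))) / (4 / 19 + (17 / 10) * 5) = 760 / 20853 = 0.04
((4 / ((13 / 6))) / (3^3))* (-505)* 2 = -8080 / 117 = -69.06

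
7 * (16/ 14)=8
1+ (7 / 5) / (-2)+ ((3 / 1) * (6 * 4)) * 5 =3603 / 10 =360.30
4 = 4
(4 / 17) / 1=4 / 17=0.24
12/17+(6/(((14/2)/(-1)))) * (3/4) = 15/238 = 0.06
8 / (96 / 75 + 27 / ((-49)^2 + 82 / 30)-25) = -7211200 / 21371083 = -0.34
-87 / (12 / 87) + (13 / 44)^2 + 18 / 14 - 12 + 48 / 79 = -686012843 / 1070608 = -640.77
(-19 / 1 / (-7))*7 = 19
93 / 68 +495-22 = 32257 / 68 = 474.37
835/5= 167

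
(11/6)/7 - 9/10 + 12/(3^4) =-463/945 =-0.49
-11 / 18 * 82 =-451 / 9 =-50.11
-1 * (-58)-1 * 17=41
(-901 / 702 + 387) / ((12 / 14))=1895411 / 4212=450.00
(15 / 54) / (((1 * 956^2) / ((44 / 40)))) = 11 / 32901696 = 0.00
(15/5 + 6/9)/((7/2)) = 22/21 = 1.05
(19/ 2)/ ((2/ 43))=817/ 4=204.25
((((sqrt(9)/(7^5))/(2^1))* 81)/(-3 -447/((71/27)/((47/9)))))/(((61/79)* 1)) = -454329/43223570320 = -0.00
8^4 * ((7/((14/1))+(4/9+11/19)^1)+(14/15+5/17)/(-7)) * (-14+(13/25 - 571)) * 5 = -8208919666688/508725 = -16136261.57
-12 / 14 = -6 / 7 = -0.86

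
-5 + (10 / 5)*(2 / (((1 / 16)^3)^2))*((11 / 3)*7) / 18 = 2583691129 / 27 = 95692264.04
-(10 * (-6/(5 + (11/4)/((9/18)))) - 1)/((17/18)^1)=846/119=7.11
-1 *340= -340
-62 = -62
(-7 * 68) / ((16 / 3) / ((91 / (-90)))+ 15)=-43316 / 885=-48.94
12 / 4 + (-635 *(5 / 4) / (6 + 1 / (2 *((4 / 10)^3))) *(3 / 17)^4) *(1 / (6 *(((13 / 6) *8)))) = 1439477823 / 479911666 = 3.00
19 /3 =6.33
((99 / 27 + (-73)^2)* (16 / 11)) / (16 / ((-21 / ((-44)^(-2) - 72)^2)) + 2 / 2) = -5451094528 / 2774990215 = -1.96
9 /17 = 0.53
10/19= 0.53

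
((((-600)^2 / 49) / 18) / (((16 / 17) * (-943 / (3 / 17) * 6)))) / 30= -125 / 277242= -0.00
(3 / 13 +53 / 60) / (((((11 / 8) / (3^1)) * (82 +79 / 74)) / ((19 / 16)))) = 55537 / 1598220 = 0.03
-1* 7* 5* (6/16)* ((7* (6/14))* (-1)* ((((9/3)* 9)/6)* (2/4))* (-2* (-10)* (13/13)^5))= 14175/8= 1771.88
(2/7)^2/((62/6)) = 12/1519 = 0.01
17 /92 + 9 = 845 /92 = 9.18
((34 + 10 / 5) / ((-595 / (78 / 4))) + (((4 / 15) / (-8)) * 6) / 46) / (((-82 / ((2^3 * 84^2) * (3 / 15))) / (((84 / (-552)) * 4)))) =-914768064 / 9217825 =-99.24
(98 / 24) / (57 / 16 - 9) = -196 / 261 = -0.75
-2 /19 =-0.11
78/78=1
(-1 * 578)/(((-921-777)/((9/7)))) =867/1981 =0.44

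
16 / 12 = 1.33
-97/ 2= -48.50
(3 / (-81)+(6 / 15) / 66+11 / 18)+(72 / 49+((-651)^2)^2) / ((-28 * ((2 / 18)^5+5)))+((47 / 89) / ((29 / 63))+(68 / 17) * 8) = -1991805963313234766747677 / 1552575011830920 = -1282904818.21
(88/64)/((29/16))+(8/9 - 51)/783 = 4895/7047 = 0.69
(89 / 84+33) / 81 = 2861 / 6804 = 0.42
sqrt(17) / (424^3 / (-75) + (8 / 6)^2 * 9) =-75 * sqrt(17) / 76223824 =-0.00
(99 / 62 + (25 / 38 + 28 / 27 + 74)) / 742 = 614585 / 5900013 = 0.10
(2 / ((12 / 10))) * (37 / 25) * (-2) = -74 / 15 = -4.93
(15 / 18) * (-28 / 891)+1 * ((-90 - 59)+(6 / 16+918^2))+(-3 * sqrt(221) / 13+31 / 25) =450441444379 / 534600 - 3 * sqrt(221) / 13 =842573.16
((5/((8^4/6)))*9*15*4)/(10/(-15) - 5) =-0.70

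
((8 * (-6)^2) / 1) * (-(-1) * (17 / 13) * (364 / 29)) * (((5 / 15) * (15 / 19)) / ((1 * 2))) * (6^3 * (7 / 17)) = 30481920 / 551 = 55321.09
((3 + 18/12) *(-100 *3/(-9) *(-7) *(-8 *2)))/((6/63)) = 176400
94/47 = 2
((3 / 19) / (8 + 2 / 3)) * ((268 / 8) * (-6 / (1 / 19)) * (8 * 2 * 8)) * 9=-1041984 / 13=-80152.62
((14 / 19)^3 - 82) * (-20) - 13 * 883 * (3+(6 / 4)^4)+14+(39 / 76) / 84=-34916372059 / 384104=-90903.43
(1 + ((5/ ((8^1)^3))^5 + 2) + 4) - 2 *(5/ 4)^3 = 108851651152949/ 35184372088832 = 3.09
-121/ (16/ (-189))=22869/ 16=1429.31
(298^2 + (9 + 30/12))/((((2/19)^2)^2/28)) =162043346857/8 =20255418357.12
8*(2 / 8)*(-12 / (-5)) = 24 / 5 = 4.80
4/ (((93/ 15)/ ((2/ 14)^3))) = 20/ 10633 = 0.00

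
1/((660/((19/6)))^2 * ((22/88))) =361/3920400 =0.00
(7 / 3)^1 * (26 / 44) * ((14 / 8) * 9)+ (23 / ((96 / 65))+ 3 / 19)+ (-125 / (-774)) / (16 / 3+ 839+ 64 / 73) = 1993377216511 / 53232085984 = 37.45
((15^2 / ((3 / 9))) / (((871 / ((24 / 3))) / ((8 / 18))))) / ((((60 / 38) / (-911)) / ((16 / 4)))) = -5538880 / 871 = -6359.22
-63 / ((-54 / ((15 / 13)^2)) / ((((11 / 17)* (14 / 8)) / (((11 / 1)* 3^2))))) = 1225 / 68952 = 0.02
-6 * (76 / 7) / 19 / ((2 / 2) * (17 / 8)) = -192 / 119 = -1.61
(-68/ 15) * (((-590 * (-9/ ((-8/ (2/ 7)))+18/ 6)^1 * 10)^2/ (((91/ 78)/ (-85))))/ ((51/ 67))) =57153442485000/ 343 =166628112201.17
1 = 1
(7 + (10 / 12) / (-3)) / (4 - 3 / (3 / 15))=-0.61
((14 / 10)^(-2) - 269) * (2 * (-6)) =157872 / 49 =3221.88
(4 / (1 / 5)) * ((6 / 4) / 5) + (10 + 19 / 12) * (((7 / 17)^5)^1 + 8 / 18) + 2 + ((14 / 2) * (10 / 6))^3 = 81847565999 / 51114852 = 1601.25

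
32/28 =8/7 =1.14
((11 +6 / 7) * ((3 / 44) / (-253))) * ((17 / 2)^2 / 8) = -71961 / 2493568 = -0.03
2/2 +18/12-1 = 3/2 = 1.50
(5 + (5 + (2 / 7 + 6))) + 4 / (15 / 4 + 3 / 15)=9566 / 553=17.30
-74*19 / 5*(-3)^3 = 37962 / 5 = 7592.40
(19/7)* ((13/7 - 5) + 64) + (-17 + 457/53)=407226/2597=156.81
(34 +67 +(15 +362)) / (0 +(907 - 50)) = 478 / 857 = 0.56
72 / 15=24 / 5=4.80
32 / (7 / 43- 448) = -1376 / 19257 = -0.07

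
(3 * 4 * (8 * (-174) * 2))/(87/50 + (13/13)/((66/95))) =-27561600/2623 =-10507.66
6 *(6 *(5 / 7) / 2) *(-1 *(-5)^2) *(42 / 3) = -4500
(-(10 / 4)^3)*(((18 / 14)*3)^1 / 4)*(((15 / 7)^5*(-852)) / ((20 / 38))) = 2074403671875 / 1882384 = 1102008.77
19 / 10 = 1.90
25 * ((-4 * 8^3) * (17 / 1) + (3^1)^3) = -869725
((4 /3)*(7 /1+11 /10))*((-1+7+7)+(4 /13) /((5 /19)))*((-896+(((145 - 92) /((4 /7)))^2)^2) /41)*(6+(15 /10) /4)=4805227417060917 /2728960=1760827354.40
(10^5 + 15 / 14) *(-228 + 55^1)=-242202595 / 14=-17300185.36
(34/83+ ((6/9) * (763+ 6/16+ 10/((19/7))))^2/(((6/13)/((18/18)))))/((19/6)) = 14667858538007/81978768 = 178922.65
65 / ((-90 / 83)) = -1079 / 18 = -59.94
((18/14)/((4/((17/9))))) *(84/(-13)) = -51/13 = -3.92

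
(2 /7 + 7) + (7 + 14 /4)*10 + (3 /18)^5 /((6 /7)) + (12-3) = 39610993 /326592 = 121.29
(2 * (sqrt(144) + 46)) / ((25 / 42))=4872 / 25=194.88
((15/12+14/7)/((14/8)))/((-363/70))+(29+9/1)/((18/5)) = 11105/1089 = 10.20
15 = 15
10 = 10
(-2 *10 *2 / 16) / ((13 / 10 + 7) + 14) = -25 / 223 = -0.11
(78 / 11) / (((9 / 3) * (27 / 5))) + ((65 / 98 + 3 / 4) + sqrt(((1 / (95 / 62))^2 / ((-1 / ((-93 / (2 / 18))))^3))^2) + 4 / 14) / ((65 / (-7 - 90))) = -12727526511871398973 / 34148614500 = -372709894.62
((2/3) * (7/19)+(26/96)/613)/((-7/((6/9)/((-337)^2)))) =-45853/222220008024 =-0.00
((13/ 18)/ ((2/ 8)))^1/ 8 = 13/ 36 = 0.36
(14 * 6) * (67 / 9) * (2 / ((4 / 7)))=6566 / 3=2188.67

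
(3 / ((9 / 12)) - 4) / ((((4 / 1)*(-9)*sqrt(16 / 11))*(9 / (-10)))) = 0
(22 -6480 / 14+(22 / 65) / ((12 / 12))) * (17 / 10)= -1703706 / 2275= -748.88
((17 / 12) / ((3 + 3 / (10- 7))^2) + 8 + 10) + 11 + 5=6545 / 192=34.09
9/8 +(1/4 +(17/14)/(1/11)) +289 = 17009/56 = 303.73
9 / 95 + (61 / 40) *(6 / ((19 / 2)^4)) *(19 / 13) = 0.10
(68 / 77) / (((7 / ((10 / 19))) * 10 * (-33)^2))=68 / 11152449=0.00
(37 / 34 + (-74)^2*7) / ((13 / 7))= 9123275 / 442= 20640.89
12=12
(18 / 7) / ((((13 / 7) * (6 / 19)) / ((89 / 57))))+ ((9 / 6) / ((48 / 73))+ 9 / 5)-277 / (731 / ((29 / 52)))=16293579 / 1520480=10.72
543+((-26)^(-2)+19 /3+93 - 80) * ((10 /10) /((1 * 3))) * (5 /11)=36535787 /66924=545.93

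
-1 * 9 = -9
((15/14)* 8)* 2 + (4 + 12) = 232/7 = 33.14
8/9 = 0.89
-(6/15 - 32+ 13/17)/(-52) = -2621/4420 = -0.59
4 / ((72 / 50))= 25 / 9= 2.78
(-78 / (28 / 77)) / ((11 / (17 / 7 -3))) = 78 / 7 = 11.14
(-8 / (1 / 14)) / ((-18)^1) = 56 / 9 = 6.22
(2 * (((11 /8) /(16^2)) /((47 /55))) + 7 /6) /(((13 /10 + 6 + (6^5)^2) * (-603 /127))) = -0.00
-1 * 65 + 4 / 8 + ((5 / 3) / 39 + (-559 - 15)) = -149399 / 234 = -638.46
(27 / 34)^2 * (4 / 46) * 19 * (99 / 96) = 457083 / 425408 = 1.07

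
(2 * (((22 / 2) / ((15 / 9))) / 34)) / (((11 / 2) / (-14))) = -84 / 85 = -0.99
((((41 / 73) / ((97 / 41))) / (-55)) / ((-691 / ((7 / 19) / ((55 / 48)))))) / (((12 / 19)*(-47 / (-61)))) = 2871148 / 695658151925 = 0.00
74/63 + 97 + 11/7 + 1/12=25157/252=99.83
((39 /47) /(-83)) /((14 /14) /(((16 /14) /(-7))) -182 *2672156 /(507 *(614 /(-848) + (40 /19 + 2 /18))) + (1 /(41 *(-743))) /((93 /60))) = 1444021504536 /92843841126349380481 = 0.00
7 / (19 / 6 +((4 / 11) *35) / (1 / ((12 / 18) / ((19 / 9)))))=8778 / 9011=0.97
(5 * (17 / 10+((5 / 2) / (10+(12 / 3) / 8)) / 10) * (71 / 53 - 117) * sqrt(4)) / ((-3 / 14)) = 9304.23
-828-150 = -978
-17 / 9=-1.89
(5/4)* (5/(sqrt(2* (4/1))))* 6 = 75* sqrt(2)/8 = 13.26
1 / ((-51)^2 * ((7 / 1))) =1 / 18207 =0.00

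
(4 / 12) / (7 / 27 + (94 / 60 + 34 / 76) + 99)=855 / 259766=0.00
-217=-217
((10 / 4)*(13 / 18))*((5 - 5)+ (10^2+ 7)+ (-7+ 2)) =1105 / 6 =184.17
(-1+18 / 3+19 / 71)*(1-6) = -1870 / 71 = -26.34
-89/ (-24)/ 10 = 89/ 240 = 0.37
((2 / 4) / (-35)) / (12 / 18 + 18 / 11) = -0.01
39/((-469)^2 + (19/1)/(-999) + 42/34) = 662337/3735618319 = 0.00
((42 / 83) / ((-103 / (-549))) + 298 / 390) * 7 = 40390777 / 1667055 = 24.23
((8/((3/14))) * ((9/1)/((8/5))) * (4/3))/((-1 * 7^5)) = -0.02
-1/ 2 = -0.50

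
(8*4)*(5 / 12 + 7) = 712 / 3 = 237.33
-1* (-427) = 427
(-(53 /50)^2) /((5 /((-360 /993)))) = 16854 /206875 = 0.08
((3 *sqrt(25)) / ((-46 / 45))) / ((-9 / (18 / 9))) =75 / 23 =3.26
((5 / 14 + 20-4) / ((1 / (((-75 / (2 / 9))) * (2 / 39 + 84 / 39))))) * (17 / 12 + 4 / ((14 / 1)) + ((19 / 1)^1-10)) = -663933975 / 5096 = -130285.32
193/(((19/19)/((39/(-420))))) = -2509/140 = -17.92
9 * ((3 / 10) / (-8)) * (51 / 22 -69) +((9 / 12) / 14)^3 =217375677 / 9658880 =22.51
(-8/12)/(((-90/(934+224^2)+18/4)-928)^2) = -208978568/267342782403675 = -0.00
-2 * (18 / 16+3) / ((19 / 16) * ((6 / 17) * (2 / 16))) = -157.47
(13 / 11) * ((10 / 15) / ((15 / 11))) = 26 / 45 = 0.58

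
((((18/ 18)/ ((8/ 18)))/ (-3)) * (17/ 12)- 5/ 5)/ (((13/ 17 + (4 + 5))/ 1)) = -561/ 2656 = -0.21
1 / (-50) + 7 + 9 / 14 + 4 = 2034 / 175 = 11.62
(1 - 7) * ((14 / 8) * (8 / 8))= -21 / 2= -10.50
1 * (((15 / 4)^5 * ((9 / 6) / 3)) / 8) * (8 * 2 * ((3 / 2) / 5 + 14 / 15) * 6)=5619375 / 1024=5487.67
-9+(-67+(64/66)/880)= -137938/1815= -76.00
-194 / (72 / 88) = -2134 / 9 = -237.11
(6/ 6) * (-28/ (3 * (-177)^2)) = -0.00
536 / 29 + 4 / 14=3810 / 203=18.77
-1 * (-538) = 538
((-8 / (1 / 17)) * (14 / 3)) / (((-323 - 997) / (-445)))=-213.96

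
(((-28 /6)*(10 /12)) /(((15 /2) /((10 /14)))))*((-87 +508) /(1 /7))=-29470 /27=-1091.48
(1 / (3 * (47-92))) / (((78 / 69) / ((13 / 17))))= -23 / 4590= -0.01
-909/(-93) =303/31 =9.77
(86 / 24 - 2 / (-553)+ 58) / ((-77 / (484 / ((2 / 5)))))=-22478005 / 23226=-967.79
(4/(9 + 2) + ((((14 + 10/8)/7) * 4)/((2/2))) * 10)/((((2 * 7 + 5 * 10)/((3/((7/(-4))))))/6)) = -30321/2156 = -14.06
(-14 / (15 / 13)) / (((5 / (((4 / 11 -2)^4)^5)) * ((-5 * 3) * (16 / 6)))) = 96674124641003592822816768 / 84093749366570001150125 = 1149.60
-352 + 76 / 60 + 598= 3709 / 15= 247.27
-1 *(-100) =100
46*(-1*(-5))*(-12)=-2760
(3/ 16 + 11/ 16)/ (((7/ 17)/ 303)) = 5151/ 8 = 643.88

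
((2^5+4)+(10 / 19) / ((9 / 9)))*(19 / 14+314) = 1532005 / 133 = 11518.83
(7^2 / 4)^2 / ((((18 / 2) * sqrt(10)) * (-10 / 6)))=-2401 * sqrt(10) / 2400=-3.16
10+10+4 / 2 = 22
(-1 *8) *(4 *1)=-32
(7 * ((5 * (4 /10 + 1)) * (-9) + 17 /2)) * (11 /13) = -8393 /26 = -322.81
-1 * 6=-6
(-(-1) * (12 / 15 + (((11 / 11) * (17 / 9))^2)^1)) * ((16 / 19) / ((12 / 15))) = 7076 / 1539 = 4.60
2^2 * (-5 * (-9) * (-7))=-1260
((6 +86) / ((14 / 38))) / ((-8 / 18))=-3933 / 7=-561.86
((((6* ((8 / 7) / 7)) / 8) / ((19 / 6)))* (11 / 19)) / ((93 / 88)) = 11616 / 548359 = 0.02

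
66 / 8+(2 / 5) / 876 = 36137 / 4380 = 8.25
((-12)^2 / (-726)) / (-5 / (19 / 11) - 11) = 0.01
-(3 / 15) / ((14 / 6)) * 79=-237 / 35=-6.77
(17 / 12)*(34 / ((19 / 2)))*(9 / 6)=289 / 38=7.61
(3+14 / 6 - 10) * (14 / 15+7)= -1666 / 45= -37.02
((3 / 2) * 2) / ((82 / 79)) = 2.89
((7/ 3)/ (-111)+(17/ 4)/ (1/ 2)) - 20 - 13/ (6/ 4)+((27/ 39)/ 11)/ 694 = -333575674/ 16523793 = -20.19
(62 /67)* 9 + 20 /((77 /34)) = 88526 /5159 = 17.16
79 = 79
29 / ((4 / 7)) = 203 / 4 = 50.75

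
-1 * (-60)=60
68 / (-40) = -17 / 10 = -1.70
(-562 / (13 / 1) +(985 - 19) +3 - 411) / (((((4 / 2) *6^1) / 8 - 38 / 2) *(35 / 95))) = -36328 / 455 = -79.84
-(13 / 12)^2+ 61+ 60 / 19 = 172325 / 2736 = 62.98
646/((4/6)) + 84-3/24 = 8423/8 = 1052.88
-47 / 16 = -2.94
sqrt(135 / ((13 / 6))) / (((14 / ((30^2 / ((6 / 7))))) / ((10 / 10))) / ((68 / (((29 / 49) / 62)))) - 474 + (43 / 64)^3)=-4569307545600 * sqrt(130) / 3126450772337789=-0.02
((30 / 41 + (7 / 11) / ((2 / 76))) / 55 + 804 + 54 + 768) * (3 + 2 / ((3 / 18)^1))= 121032498 / 4961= 24396.79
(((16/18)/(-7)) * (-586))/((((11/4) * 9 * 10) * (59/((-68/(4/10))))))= -0.87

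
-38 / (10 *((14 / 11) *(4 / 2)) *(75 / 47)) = -9823 / 10500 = -0.94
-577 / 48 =-12.02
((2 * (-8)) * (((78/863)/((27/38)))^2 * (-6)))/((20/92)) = 7.15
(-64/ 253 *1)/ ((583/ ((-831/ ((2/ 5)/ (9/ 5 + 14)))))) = 2100768/ 147499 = 14.24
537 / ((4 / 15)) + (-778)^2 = 2429191 / 4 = 607297.75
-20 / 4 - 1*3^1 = -8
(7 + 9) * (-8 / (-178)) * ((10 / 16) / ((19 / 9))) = 0.21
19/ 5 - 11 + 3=-21/ 5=-4.20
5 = 5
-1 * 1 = -1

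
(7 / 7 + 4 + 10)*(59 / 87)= 295 / 29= 10.17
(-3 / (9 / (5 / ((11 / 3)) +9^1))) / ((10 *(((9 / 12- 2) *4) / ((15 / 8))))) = 57 / 440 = 0.13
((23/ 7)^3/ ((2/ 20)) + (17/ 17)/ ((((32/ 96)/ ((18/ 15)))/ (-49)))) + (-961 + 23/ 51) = -68417396/ 87465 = -782.23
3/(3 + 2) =3/5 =0.60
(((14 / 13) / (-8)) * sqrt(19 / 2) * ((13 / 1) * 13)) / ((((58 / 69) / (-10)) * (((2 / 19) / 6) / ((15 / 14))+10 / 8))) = 26842725 * sqrt(38) / 251198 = 658.72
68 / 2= 34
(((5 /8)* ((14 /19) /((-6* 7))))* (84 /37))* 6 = -105 /703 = -0.15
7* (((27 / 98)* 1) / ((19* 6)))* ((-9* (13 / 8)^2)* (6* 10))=-205335 / 8512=-24.12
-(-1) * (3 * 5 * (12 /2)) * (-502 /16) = -11295 /4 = -2823.75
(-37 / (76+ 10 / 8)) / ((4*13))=-37 / 4017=-0.01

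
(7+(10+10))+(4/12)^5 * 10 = 6571/243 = 27.04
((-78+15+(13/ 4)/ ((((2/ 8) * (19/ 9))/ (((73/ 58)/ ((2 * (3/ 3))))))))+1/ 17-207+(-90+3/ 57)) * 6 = -40017321/ 18734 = -2136.08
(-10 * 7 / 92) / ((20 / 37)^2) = -9583 / 3680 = -2.60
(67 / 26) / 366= 67 / 9516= 0.01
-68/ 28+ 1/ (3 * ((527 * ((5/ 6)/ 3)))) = -44753/ 18445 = -2.43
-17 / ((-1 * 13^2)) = 17 / 169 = 0.10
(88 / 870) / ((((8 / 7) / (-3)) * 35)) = -11 / 1450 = -0.01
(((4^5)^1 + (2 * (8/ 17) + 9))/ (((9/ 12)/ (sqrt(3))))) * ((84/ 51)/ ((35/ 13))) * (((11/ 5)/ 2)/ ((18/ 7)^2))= 3041038 * sqrt(3)/ 21675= 243.01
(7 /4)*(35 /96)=245 /384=0.64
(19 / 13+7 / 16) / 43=395 / 8944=0.04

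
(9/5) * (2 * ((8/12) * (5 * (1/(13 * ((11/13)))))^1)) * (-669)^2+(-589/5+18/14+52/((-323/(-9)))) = 60701816306/124355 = 488133.30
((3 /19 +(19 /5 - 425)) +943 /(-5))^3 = -194265499151296 /857375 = -226581716.46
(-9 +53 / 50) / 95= -397 / 4750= -0.08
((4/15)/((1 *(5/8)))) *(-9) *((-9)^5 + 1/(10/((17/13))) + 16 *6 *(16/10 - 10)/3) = 370142256/1625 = 227779.85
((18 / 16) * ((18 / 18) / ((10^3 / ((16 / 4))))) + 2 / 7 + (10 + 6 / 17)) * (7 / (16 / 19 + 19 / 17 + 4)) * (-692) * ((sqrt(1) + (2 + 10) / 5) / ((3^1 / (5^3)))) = -47181824803 / 38500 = -1225501.94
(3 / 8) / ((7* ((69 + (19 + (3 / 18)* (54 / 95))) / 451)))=128535 / 468664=0.27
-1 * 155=-155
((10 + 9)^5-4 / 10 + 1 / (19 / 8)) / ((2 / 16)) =1881835256 / 95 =19808792.17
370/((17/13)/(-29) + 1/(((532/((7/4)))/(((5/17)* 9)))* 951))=-228520329440/27844697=-8206.96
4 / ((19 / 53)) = 212 / 19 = 11.16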